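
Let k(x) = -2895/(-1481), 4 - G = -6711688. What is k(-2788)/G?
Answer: 2895/9940015852 ≈ 2.9125e-7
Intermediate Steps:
G = 6711692 (G = 4 - 1*(-6711688) = 4 + 6711688 = 6711692)
k(x) = 2895/1481 (k(x) = -2895*(-1/1481) = 2895/1481)
k(-2788)/G = (2895/1481)/6711692 = (2895/1481)*(1/6711692) = 2895/9940015852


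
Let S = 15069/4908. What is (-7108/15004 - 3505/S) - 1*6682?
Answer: -147415221237/18841273 ≈ -7824.1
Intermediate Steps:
S = 5023/1636 (S = 15069*(1/4908) = 5023/1636 ≈ 3.0703)
(-7108/15004 - 3505/S) - 1*6682 = (-7108/15004 - 3505/5023/1636) - 1*6682 = (-7108*1/15004 - 3505*1636/5023) - 6682 = (-1777/3751 - 5734180/5023) - 6682 = -21517835051/18841273 - 6682 = -147415221237/18841273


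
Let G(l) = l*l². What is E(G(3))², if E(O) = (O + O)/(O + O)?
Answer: 1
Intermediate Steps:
G(l) = l³
E(O) = 1 (E(O) = (2*O)/((2*O)) = (2*O)*(1/(2*O)) = 1)
E(G(3))² = 1² = 1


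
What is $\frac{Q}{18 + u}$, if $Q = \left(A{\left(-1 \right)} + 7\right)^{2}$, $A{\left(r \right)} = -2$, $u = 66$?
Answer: $\frac{25}{84} \approx 0.29762$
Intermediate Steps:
$Q = 25$ ($Q = \left(-2 + 7\right)^{2} = 5^{2} = 25$)
$\frac{Q}{18 + u} = \frac{25}{18 + 66} = \frac{25}{84}$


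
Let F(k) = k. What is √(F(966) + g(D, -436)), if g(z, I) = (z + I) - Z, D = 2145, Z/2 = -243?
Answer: √3161 ≈ 56.223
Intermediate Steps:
Z = -486 (Z = 2*(-243) = -486)
g(z, I) = 486 + I + z (g(z, I) = (z + I) - 1*(-486) = (I + z) + 486 = 486 + I + z)
√(F(966) + g(D, -436)) = √(966 + (486 - 436 + 2145)) = √(966 + 2195) = √3161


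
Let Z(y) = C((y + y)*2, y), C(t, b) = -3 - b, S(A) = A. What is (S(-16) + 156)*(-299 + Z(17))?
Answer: -44660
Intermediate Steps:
Z(y) = -3 - y
(S(-16) + 156)*(-299 + Z(17)) = (-16 + 156)*(-299 + (-3 - 1*17)) = 140*(-299 + (-3 - 17)) = 140*(-299 - 20) = 140*(-319) = -44660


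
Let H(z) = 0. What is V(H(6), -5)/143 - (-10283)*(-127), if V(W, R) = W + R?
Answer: -186749568/143 ≈ -1.3059e+6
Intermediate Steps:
V(W, R) = R + W
V(H(6), -5)/143 - (-10283)*(-127) = (-5 + 0)/143 - (-10283)*(-127) = -5*1/143 - 1469*889 = -5/143 - 1305941 = -186749568/143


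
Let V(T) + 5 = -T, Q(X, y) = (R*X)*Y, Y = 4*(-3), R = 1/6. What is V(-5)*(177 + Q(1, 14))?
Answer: 0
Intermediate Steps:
R = ⅙ (R = 1*(⅙) = ⅙ ≈ 0.16667)
Y = -12
Q(X, y) = -2*X (Q(X, y) = (X/6)*(-12) = -2*X)
V(T) = -5 - T
V(-5)*(177 + Q(1, 14)) = (-5 - 1*(-5))*(177 - 2*1) = (-5 + 5)*(177 - 2) = 0*175 = 0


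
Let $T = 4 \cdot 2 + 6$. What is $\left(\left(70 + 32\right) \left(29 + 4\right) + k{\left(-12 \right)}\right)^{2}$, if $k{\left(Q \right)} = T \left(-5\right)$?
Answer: $10863616$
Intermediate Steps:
$T = 14$ ($T = 8 + 6 = 14$)
$k{\left(Q \right)} = -70$ ($k{\left(Q \right)} = 14 \left(-5\right) = -70$)
$\left(\left(70 + 32\right) \left(29 + 4\right) + k{\left(-12 \right)}\right)^{2} = \left(\left(70 + 32\right) \left(29 + 4\right) - 70\right)^{2} = \left(102 \cdot 33 - 70\right)^{2} = \left(3366 - 70\right)^{2} = 3296^{2} = 10863616$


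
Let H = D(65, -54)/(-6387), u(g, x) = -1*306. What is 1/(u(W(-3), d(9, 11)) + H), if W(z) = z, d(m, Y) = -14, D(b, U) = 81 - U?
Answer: -2129/651519 ≈ -0.0032677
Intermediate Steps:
u(g, x) = -306
H = -45/2129 (H = (81 - 1*(-54))/(-6387) = (81 + 54)*(-1/6387) = 135*(-1/6387) = -45/2129 ≈ -0.021137)
1/(u(W(-3), d(9, 11)) + H) = 1/(-306 - 45/2129) = 1/(-651519/2129) = -2129/651519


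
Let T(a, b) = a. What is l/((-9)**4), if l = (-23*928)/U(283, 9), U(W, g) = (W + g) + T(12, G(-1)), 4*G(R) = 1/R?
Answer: -1334/124659 ≈ -0.010701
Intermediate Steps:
G(R) = 1/(4*R)
U(W, g) = 12 + W + g (U(W, g) = (W + g) + 12 = 12 + W + g)
l = -1334/19 (l = (-23*928)/(12 + 283 + 9) = -21344/304 = -21344*1/304 = -1334/19 ≈ -70.211)
l/((-9)**4) = -1334/(19*((-9)**4)) = -1334/19/6561 = -1334/19*1/6561 = -1334/124659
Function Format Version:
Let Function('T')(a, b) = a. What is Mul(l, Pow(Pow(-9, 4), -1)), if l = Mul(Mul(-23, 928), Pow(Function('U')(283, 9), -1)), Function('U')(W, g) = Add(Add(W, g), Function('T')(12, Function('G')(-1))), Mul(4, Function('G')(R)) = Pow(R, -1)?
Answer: Rational(-1334, 124659) ≈ -0.010701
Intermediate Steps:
Function('G')(R) = Mul(Rational(1, 4), Pow(R, -1))
Function('U')(W, g) = Add(12, W, g) (Function('U')(W, g) = Add(Add(W, g), 12) = Add(12, W, g))
l = Rational(-1334, 19) (l = Mul(Mul(-23, 928), Pow(Add(12, 283, 9), -1)) = Mul(-21344, Pow(304, -1)) = Mul(-21344, Rational(1, 304)) = Rational(-1334, 19) ≈ -70.211)
Mul(l, Pow(Pow(-9, 4), -1)) = Mul(Rational(-1334, 19), Pow(Pow(-9, 4), -1)) = Mul(Rational(-1334, 19), Pow(6561, -1)) = Mul(Rational(-1334, 19), Rational(1, 6561)) = Rational(-1334, 124659)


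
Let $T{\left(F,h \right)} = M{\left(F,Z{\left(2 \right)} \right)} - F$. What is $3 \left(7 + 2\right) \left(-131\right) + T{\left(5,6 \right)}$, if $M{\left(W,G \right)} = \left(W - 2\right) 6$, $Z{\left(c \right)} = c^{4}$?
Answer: $-3524$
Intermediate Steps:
$M{\left(W,G \right)} = -12 + 6 W$ ($M{\left(W,G \right)} = \left(-2 + W\right) 6 = -12 + 6 W$)
$T{\left(F,h \right)} = -12 + 5 F$ ($T{\left(F,h \right)} = \left(-12 + 6 F\right) - F = -12 + 5 F$)
$3 \left(7 + 2\right) \left(-131\right) + T{\left(5,6 \right)} = 3 \left(7 + 2\right) \left(-131\right) + \left(-12 + 5 \cdot 5\right) = 3 \cdot 9 \left(-131\right) + \left(-12 + 25\right) = 27 \left(-131\right) + 13 = -3537 + 13 = -3524$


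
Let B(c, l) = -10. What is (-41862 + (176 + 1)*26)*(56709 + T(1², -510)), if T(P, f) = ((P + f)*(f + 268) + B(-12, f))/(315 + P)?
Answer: -168072519780/79 ≈ -2.1275e+9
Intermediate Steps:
T(P, f) = (-10 + (268 + f)*(P + f))/(315 + P) (T(P, f) = ((P + f)*(f + 268) - 10)/(315 + P) = ((P + f)*(268 + f) - 10)/(315 + P) = ((268 + f)*(P + f) - 10)/(315 + P) = (-10 + (268 + f)*(P + f))/(315 + P))
(-41862 + (176 + 1)*26)*(56709 + T(1², -510)) = (-41862 + (176 + 1)*26)*(56709 + (-10 + (-510)² + 268*1² + 268*(-510) + 1²*(-510))/(315 + 1²)) = (-41862 + 177*26)*(56709 + (-10 + 260100 + 268*1 - 136680 + 1*(-510))/(315 + 1)) = (-41862 + 4602)*(56709 + (-10 + 260100 + 268 - 136680 - 510)/316) = -37260*(56709 + (1/316)*123168) = -37260*(56709 + 30792/79) = -37260*4510803/79 = -168072519780/79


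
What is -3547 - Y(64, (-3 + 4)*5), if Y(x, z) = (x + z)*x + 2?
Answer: -7965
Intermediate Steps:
Y(x, z) = 2 + x*(x + z) (Y(x, z) = x*(x + z) + 2 = 2 + x*(x + z))
-3547 - Y(64, (-3 + 4)*5) = -3547 - (2 + 64**2 + 64*((-3 + 4)*5)) = -3547 - (2 + 4096 + 64*(1*5)) = -3547 - (2 + 4096 + 64*5) = -3547 - (2 + 4096 + 320) = -3547 - 1*4418 = -3547 - 4418 = -7965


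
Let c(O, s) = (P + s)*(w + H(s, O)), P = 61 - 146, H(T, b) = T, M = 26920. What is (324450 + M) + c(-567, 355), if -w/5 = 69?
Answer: 354070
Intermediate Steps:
w = -345 (w = -5*69 = -345)
P = -85
c(O, s) = (-345 + s)*(-85 + s) (c(O, s) = (-85 + s)*(-345 + s) = (-345 + s)*(-85 + s))
(324450 + M) + c(-567, 355) = (324450 + 26920) + (29325 + 355**2 - 430*355) = 351370 + (29325 + 126025 - 152650) = 351370 + 2700 = 354070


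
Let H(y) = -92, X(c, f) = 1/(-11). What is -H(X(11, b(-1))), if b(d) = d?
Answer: 92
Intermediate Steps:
X(c, f) = -1/11
-H(X(11, b(-1))) = -1*(-92) = 92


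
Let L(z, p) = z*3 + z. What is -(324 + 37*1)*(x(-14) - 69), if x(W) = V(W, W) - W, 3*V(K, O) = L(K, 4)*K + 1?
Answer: -223820/3 ≈ -74607.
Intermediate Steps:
L(z, p) = 4*z (L(z, p) = 3*z + z = 4*z)
V(K, O) = ⅓ + 4*K²/3 (V(K, O) = ((4*K)*K + 1)/3 = (4*K² + 1)/3 = (1 + 4*K²)/3 = ⅓ + 4*K²/3)
x(W) = ⅓ - W + 4*W²/3 (x(W) = (⅓ + 4*W²/3) - W = ⅓ - W + 4*W²/3)
-(324 + 37*1)*(x(-14) - 69) = -(324 + 37*1)*((⅓ - 1*(-14) + (4/3)*(-14)²) - 69) = -(324 + 37)*((⅓ + 14 + (4/3)*196) - 69) = -361*((⅓ + 14 + 784/3) - 69) = -361*(827/3 - 69) = -361*620/3 = -1*223820/3 = -223820/3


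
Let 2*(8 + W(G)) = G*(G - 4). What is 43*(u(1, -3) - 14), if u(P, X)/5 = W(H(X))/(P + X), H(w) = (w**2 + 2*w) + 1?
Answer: 258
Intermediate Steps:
H(w) = 1 + w**2 + 2*w
W(G) = -8 + G*(-4 + G)/2 (W(G) = -8 + (G*(G - 4))/2 = -8 + (G*(-4 + G))/2 = -8 + G*(-4 + G)/2)
u(P, X) = 5*(-10 + (1 + X**2 + 2*X)**2/2 - 4*X - 2*X**2)/(P + X) (u(P, X) = 5*((-8 + (1 + X**2 + 2*X)**2/2 - 2*(1 + X**2 + 2*X))/(P + X)) = 5*((-8 + (1 + X**2 + 2*X)**2/2 + (-2 - 4*X - 2*X**2))/(P + X)) = 5*((-10 + (1 + X**2 + 2*X)**2/2 - 4*X - 2*X**2)/(P + X)) = 5*(-10 + (1 + X**2 + 2*X)**2/2 - 4*X - 2*X**2)/(P + X))
43*(u(1, -3) - 14) = 43*(5*(-19 + (-3)**4 - 4*(-3) + 2*(-3)**2 + 4*(-3)**3)/(2*(1 - 3)) - 14) = 43*((5/2)*(-19 + 81 + 12 + 2*9 + 4*(-27))/(-2) - 14) = 43*((5/2)*(-1/2)*(-19 + 81 + 12 + 18 - 108) - 14) = 43*((5/2)*(-1/2)*(-16) - 14) = 43*(20 - 14) = 43*6 = 258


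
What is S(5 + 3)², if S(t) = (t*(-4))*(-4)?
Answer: 16384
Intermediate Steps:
S(t) = 16*t (S(t) = -4*t*(-4) = 16*t)
S(5 + 3)² = (16*(5 + 3))² = (16*8)² = 128² = 16384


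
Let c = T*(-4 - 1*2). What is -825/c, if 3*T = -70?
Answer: -165/28 ≈ -5.8929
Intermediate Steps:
T = -70/3 (T = (⅓)*(-70) = -70/3 ≈ -23.333)
c = 140 (c = -70*(-4 - 1*2)/3 = -70*(-4 - 2)/3 = -70/3*(-6) = 140)
-825/c = -825/140 = -825*1/140 = -165/28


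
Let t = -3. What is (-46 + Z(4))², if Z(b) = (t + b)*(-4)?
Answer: 2500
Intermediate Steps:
Z(b) = 12 - 4*b (Z(b) = (-3 + b)*(-4) = 12 - 4*b)
(-46 + Z(4))² = (-46 + (12 - 4*4))² = (-46 + (12 - 16))² = (-46 - 4)² = (-50)² = 2500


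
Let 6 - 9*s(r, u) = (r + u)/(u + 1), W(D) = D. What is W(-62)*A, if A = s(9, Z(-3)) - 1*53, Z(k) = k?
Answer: 3224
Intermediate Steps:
s(r, u) = ⅔ - (r + u)/(9*(1 + u)) (s(r, u) = ⅔ - (r + u)/(9*(u + 1)) = ⅔ - (r + u)/(9*(1 + u)))
A = -52 (A = (6 - 1*9 + 5*(-3))/(9*(1 - 3)) - 1*53 = (⅑)*(6 - 9 - 15)/(-2) - 53 = (⅑)*(-½)*(-18) - 53 = 1 - 53 = -52)
W(-62)*A = -62*(-52) = 3224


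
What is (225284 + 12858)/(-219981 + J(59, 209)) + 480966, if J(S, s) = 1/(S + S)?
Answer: 402734530726/837347 ≈ 4.8097e+5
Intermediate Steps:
J(S, s) = 1/(2*S)
(225284 + 12858)/(-219981 + J(59, 209)) + 480966 = (225284 + 12858)/(-219981 + (½)/59) + 480966 = 238142/(-219981 + (½)*(1/59)) + 480966 = 238142/(-219981 + 1/118) + 480966 = 238142/(-25957757/118) + 480966 = 238142*(-118/25957757) + 480966 = -906476/837347 + 480966 = 402734530726/837347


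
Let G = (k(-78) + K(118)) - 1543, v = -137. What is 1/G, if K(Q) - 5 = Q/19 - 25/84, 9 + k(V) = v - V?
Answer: -1596/2553739 ≈ -0.00062497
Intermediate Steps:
k(V) = -146 - V (k(V) = -9 + (-137 - V) = -146 - V)
K(Q) = 395/84 + Q/19 (K(Q) = 5 + (Q/19 - 25/84) = 5 + (-25/84 + Q/19) = 395/84 + Q/19)
G = -2553739/1596 (G = ((-146 - 1*(-78)) + (395/84 + (1/19)*118)) - 1543 = ((-146 + 78) + (395/84 + 118/19)) - 1543 = (-68 + 17417/1596) - 1543 = -91111/1596 - 1543 = -2553739/1596 ≈ -1600.1)
1/G = 1/(-2553739/1596) = -1596/2553739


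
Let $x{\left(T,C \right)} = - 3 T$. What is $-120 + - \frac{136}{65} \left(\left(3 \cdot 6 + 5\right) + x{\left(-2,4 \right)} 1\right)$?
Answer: $- \frac{11744}{65} \approx -180.68$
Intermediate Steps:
$-120 + - \frac{136}{65} \left(\left(3 \cdot 6 + 5\right) + x{\left(-2,4 \right)} 1\right) = -120 + - \frac{136}{65} \left(\left(3 \cdot 6 + 5\right) + \left(-3\right) \left(-2\right) 1\right) = -120 + \left(-136\right) \frac{1}{65} \left(\left(18 + 5\right) + 6 \cdot 1\right) = -120 - \frac{136 \left(23 + 6\right)}{65} = -120 - \frac{3944}{65} = - \frac{11744}{65}$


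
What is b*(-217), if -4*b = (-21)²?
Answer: 95697/4 ≈ 23924.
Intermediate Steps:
b = -441/4 (b = -¼*(-21)² = -¼*441 = -441/4 ≈ -110.25)
b*(-217) = -441/4*(-217) = 95697/4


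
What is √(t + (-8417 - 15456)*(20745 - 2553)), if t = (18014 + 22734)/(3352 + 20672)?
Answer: I*√15665999177883054/6006 ≈ 20840.0*I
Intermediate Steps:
t = 10187/6006 (t = 40748/24024 = 40748*(1/24024) = 10187/6006 ≈ 1.6961)
√(t + (-8417 - 15456)*(20745 - 2553)) = √(10187/6006 + (-8417 - 15456)*(20745 - 2553)) = √(10187/6006 - 23873*18192) = √(10187/6006 - 434297616) = √(-2608391471509/6006) = I*√15665999177883054/6006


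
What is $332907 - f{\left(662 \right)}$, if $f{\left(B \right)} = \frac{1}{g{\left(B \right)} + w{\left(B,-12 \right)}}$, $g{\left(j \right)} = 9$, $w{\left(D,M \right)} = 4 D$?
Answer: $\frac{884533898}{2657} \approx 3.3291 \cdot 10^{5}$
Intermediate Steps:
$f{\left(B \right)} = \frac{1}{9 + 4 B}$
$332907 - f{\left(662 \right)} = 332907 - \frac{1}{9 + 4 \cdot 662} = 332907 - \frac{1}{9 + 2648} = 332907 - \frac{1}{2657} = \frac{884533898}{2657}$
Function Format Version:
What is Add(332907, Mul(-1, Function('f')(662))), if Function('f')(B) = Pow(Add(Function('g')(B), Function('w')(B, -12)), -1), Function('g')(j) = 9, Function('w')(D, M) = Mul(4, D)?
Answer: Rational(884533898, 2657) ≈ 3.3291e+5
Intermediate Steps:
Function('f')(B) = Pow(Add(9, Mul(4, B)), -1)
Add(332907, Mul(-1, Function('f')(662))) = Add(332907, Mul(-1, Pow(Add(9, Mul(4, 662)), -1))) = Add(332907, Mul(-1, Pow(Add(9, 2648), -1))) = Add(332907, Mul(-1, Pow(2657, -1))) = Add(332907, Mul(-1, Rational(1, 2657))) = Add(332907, Rational(-1, 2657)) = Rational(884533898, 2657)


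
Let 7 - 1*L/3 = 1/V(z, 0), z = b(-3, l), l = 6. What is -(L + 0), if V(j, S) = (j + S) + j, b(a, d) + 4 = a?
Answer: -297/14 ≈ -21.214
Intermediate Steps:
b(a, d) = -4 + a
z = -7 (z = -4 - 3 = -7)
V(j, S) = S + 2*j (V(j, S) = (S + j) + j = S + 2*j)
L = 297/14 (L = 21 - 3/(0 + 2*(-7)) = 21 - 3/(0 - 14) = 21 - 3/(-14) = 21 - 3*(-1/14) = 21 + 3/14 = 297/14 ≈ 21.214)
-(L + 0) = -(297/14 + 0) = -1*297/14 = -297/14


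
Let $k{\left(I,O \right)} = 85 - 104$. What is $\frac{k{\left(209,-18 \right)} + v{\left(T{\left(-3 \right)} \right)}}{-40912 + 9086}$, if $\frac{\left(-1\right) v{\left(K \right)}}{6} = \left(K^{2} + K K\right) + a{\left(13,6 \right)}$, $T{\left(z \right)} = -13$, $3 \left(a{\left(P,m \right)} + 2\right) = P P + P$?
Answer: $\frac{2399}{31826} \approx 0.075379$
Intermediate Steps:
$a{\left(P,m \right)} = -2 + \frac{P}{3} + \frac{P^{2}}{3}$ ($a{\left(P,m \right)} = -2 + \frac{P P + P}{3} = -2 + \frac{P^{2} + P}{3} = -2 + \frac{P + P^{2}}{3} = -2 + \left(\frac{P}{3} + \frac{P^{2}}{3}\right) = -2 + \frac{P}{3} + \frac{P^{2}}{3}$)
$k{\left(I,O \right)} = -19$ ($k{\left(I,O \right)} = 85 - 104 = -19$)
$v{\left(K \right)} = -352 - 12 K^{2}$ ($v{\left(K \right)} = - 6 \left(\left(K^{2} + K K\right) + \left(-2 + \frac{1}{3} \cdot 13 + \frac{13^{2}}{3}\right)\right) = - 6 \left(\left(K^{2} + K^{2}\right) + \left(-2 + \frac{13}{3} + \frac{1}{3} \cdot 169\right)\right) = - 6 \left(2 K^{2} + \left(-2 + \frac{13}{3} + \frac{169}{3}\right)\right) = - 6 \left(2 K^{2} + \frac{176}{3}\right) = - 6 \left(\frac{176}{3} + 2 K^{2}\right) = -352 - 12 K^{2}$)
$\frac{k{\left(209,-18 \right)} + v{\left(T{\left(-3 \right)} \right)}}{-40912 + 9086} = \frac{-19 - \left(352 + 12 \left(-13\right)^{2}\right)}{-40912 + 9086} = \frac{-19 - 2380}{-31826} = \left(-19 - 2380\right) \left(- \frac{1}{31826}\right) = \left(-2399\right) \left(- \frac{1}{31826}\right) = \frac{2399}{31826}$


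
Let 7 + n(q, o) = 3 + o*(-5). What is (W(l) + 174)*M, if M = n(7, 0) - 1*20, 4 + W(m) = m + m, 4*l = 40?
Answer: -4560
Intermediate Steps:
l = 10 (l = (1/4)*40 = 10)
n(q, o) = -4 - 5*o (n(q, o) = -7 + (3 + o*(-5)) = -7 + (3 - 5*o) = -4 - 5*o)
W(m) = -4 + 2*m (W(m) = -4 + (m + m) = -4 + 2*m)
M = -24 (M = (-4 - 5*0) - 1*20 = (-4 + 0) - 20 = -4 - 20 = -24)
(W(l) + 174)*M = ((-4 + 2*10) + 174)*(-24) = ((-4 + 20) + 174)*(-24) = (16 + 174)*(-24) = 190*(-24) = -4560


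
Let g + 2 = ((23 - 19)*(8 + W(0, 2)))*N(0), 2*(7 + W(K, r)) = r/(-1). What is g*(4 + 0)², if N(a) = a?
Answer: -32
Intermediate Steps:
W(K, r) = -7 - r/2 (W(K, r) = -7 + (r/(-1))/2 = -7 + (r*(-1))/2 = -7 + (-r)/2 = -7 - r/2)
g = -2 (g = -2 + ((23 - 19)*(8 + (-7 - ½*2)))*0 = -2 + (4*(8 + (-7 - 1)))*0 = -2 + (4*(8 - 8))*0 = -2 + (4*0)*0 = -2 + 0*0 = -2 + 0 = -2)
g*(4 + 0)² = -2*(4 + 0)² = -2*4² = -2*16 = -32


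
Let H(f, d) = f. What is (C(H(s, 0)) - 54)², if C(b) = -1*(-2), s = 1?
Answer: 2704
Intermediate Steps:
C(b) = 2
(C(H(s, 0)) - 54)² = (2 - 54)² = (-52)² = 2704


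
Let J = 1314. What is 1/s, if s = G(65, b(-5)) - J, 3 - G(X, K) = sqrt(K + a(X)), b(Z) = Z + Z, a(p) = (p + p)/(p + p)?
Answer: -437/572910 + I/572910 ≈ -0.00076277 + 1.7455e-6*I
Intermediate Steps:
a(p) = 1 (a(p) = (2*p)/((2*p)) = (2*p)*(1/(2*p)) = 1)
b(Z) = 2*Z
G(X, K) = 3 - sqrt(1 + K) (G(X, K) = 3 - sqrt(K + 1) = 3 - sqrt(1 + K))
s = -1311 - 3*I (s = (3 - sqrt(1 + 2*(-5))) - 1*1314 = (3 - sqrt(1 - 10)) - 1314 = (3 - sqrt(-9)) - 1314 = (3 - 3*I) - 1314 = -1311 - 3*I ≈ -1311.0 - 3.0*I)
1/s = 1/(-1311 - 3*I) = (-1311 + 3*I)/1718730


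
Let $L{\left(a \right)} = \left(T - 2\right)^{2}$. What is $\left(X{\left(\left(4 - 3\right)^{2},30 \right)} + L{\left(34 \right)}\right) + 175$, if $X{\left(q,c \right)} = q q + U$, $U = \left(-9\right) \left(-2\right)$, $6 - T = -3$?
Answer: $243$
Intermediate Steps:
$T = 9$ ($T = 6 - -3 = 6 + 3 = 9$)
$U = 18$
$L{\left(a \right)} = 49$ ($L{\left(a \right)} = \left(9 - 2\right)^{2} = 7^{2} = 49$)
$X{\left(q,c \right)} = 18 + q^{2}$ ($X{\left(q,c \right)} = q q + 18 = q^{2} + 18 = 18 + q^{2}$)
$\left(X{\left(\left(4 - 3\right)^{2},30 \right)} + L{\left(34 \right)}\right) + 175 = \left(\left(18 + \left(\left(4 - 3\right)^{2}\right)^{2}\right) + 49\right) + 175 = \left(\left(18 + \left(1^{2}\right)^{2}\right) + 49\right) + 175 = \left(\left(18 + 1^{2}\right) + 49\right) + 175 = \left(\left(18 + 1\right) + 49\right) + 175 = \left(19 + 49\right) + 175 = 68 + 175 = 243$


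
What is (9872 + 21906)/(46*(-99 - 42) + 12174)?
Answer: 15889/2844 ≈ 5.5869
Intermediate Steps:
(9872 + 21906)/(46*(-99 - 42) + 12174) = 31778/(46*(-141) + 12174) = 31778/(-6486 + 12174) = 31778/5688 = 31778*(1/5688) = 15889/2844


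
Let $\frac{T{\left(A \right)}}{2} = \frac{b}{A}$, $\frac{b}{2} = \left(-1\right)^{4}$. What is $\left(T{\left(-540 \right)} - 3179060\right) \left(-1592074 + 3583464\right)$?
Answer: $- \frac{170930204320078}{27} \approx -6.3307 \cdot 10^{12}$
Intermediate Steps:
$b = 2$ ($b = 2 \left(-1\right)^{4} = 2 \cdot 1 = 2$)
$T{\left(A \right)} = \frac{4}{A}$ ($T{\left(A \right)} = 2 \frac{2}{A} = \frac{4}{A}$)
$\left(T{\left(-540 \right)} - 3179060\right) \left(-1592074 + 3583464\right) = \left(\frac{4}{-540} - 3179060\right) \left(-1592074 + 3583464\right) = \left(4 \left(- \frac{1}{540}\right) - 3179060\right) 1991390 = \left(- \frac{1}{135} - 3179060\right) 1991390 = \left(- \frac{429173101}{135}\right) 1991390 = - \frac{170930204320078}{27}$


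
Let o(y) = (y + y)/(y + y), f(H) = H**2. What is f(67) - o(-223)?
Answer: 4488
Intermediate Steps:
o(y) = 1 (o(y) = (2*y)/((2*y)) = (2*y)*(1/(2*y)) = 1)
f(67) - o(-223) = 67**2 - 1*1 = 4489 - 1 = 4488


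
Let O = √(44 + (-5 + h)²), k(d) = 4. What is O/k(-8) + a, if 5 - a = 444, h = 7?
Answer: -439 + √3 ≈ -437.27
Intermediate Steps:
a = -439 (a = 5 - 1*444 = 5 - 444 = -439)
O = 4*√3 (O = √(44 + (-5 + 7)²) = √(44 + 2²) = √(44 + 4) = √48 = 4*√3 ≈ 6.9282)
O/k(-8) + a = (4*√3)/4 - 439 = (4*√3)*(¼) - 439 = √3 - 439 = -439 + √3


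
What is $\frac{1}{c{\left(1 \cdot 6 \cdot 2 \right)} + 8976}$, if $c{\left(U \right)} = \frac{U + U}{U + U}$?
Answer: $\frac{1}{8977} \approx 0.0001114$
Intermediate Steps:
$c{\left(U \right)} = 1$ ($c{\left(U \right)} = \frac{2 U}{2 U} = 2 U \frac{1}{2 U} = 1$)
$\frac{1}{c{\left(1 \cdot 6 \cdot 2 \right)} + 8976} = \frac{1}{1 + 8976} = \frac{1}{8977}$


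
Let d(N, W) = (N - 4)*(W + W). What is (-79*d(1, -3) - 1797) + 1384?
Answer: -1835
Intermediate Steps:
d(N, W) = 2*W*(-4 + N) (d(N, W) = (-4 + N)*(2*W) = 2*W*(-4 + N))
(-79*d(1, -3) - 1797) + 1384 = (-158*(-3)*(-4 + 1) - 1797) + 1384 = (-158*(-3)*(-3) - 1797) + 1384 = (-79*18 - 1797) + 1384 = (-1422 - 1797) + 1384 = -3219 + 1384 = -1835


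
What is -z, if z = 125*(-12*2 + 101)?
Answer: -9625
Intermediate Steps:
z = 9625 (z = 125*(-24 + 101) = 125*77 = 9625)
-z = -1*9625 = -9625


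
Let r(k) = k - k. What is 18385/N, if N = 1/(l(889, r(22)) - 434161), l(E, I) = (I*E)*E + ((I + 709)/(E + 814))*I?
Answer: -7982049985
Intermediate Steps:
r(k) = 0
l(E, I) = I*E**2 + I*(709 + I)/(814 + E) (l(E, I) = (E*I)*E + ((709 + I)/(814 + E))*I = I*E**2 + ((709 + I)/(814 + E))*I = I*E**2 + I*(709 + I)/(814 + E))
N = -1/434161 (N = 1/(0*(709 + 0 + 889**3 + 814*889**2)/(814 + 889) - 434161) = 1/(0*(709 + 0 + 702595369 + 814*790321)/1703 - 434161) = 1/(0*(1/1703)*(709 + 0 + 702595369 + 643321294) - 434161) = 1/(0*(1/1703)*1345917372 - 434161) = 1/(0 - 434161) = 1/(-434161) = -1/434161 ≈ -2.3033e-6)
18385/N = 18385/(-1/434161) = 18385*(-434161) = -7982049985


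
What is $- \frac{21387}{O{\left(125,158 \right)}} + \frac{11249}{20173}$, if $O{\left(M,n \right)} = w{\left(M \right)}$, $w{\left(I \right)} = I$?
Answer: $- \frac{430033826}{2521625} \approx -170.54$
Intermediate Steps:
$O{\left(M,n \right)} = M$
$- \frac{21387}{O{\left(125,158 \right)}} + \frac{11249}{20173} = - \frac{21387}{125} + \frac{11249}{20173} = - \frac{430033826}{2521625}$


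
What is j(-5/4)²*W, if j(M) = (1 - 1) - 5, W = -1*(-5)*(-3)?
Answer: -375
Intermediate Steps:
W = -15 (W = 5*(-3) = -15)
j(M) = -5 (j(M) = 0 - 5 = -5)
j(-5/4)²*W = (-5)²*(-15) = 25*(-15) = -375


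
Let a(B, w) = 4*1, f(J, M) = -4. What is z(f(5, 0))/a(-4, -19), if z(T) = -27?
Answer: -27/4 ≈ -6.7500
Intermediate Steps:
a(B, w) = 4
z(f(5, 0))/a(-4, -19) = -27/4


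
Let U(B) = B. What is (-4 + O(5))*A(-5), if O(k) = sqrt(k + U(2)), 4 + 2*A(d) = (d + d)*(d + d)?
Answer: -192 + 48*sqrt(7) ≈ -65.004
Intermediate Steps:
A(d) = -2 + 2*d**2 (A(d) = -2 + ((d + d)*(d + d))/2 = -2 + ((2*d)*(2*d))/2 = -2 + (4*d**2)/2 = -2 + 2*d**2)
O(k) = sqrt(2 + k) (O(k) = sqrt(k + 2) = sqrt(2 + k))
(-4 + O(5))*A(-5) = (-4 + sqrt(2 + 5))*(-2 + 2*(-5)**2) = (-4 + sqrt(7))*(-2 + 2*25) = (-4 + sqrt(7))*(-2 + 50) = (-4 + sqrt(7))*48 = -192 + 48*sqrt(7)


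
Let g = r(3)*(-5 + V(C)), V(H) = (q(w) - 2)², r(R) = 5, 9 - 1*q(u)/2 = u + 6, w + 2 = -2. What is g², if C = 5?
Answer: 483025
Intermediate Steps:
w = -4 (w = -2 - 2 = -4)
q(u) = 6 - 2*u (q(u) = 18 - 2*(u + 6) = 18 - 2*(6 + u) = 18 + (-12 - 2*u) = 6 - 2*u)
V(H) = 144 (V(H) = ((6 - 2*(-4)) - 2)² = ((6 + 8) - 2)² = (14 - 2)² = 12² = 144)
g = 695 (g = 5*(-5 + 144) = 5*139 = 695)
g² = 695² = 483025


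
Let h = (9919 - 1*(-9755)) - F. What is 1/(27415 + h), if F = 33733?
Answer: 1/13356 ≈ 7.4873e-5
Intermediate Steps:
h = -14059 (h = (9919 - 1*(-9755)) - 1*33733 = (9919 + 9755) - 33733 = 19674 - 33733 = -14059)
1/(27415 + h) = 1/(27415 - 14059) = 1/13356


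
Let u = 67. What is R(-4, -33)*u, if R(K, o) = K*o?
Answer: 8844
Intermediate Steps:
R(-4, -33)*u = -4*(-33)*67 = 132*67 = 8844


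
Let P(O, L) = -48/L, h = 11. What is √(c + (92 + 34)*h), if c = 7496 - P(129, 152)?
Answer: 2*√801629/19 ≈ 94.246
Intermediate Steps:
c = 142430/19 (c = 7496 - (-48)/152 = 7496 - 1*(-6/19) = 7496 + 6/19 = 142430/19 ≈ 7496.3)
√(c + (92 + 34)*h) = √(142430/19 + (92 + 34)*11) = √(142430/19 + 126*11) = √(142430/19 + 1386) = √(168764/19) = 2*√801629/19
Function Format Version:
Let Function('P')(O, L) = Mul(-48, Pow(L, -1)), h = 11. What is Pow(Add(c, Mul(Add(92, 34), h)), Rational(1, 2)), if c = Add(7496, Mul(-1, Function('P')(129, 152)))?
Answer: Mul(Rational(2, 19), Pow(801629, Rational(1, 2))) ≈ 94.246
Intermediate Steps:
c = Rational(142430, 19) (c = Add(7496, Mul(-1, Mul(-48, Pow(152, -1)))) = Add(7496, Mul(-1, Mul(-48, Rational(1, 152)))) = Add(7496, Mul(-1, Rational(-6, 19))) = Add(7496, Rational(6, 19)) = Rational(142430, 19) ≈ 7496.3)
Pow(Add(c, Mul(Add(92, 34), h)), Rational(1, 2)) = Pow(Add(Rational(142430, 19), Mul(Add(92, 34), 11)), Rational(1, 2)) = Pow(Add(Rational(142430, 19), Mul(126, 11)), Rational(1, 2)) = Pow(Add(Rational(142430, 19), 1386), Rational(1, 2)) = Pow(Rational(168764, 19), Rational(1, 2)) = Mul(Rational(2, 19), Pow(801629, Rational(1, 2)))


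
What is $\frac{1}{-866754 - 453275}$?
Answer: $- \frac{1}{1320029} \approx -7.5756 \cdot 10^{-7}$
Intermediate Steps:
$\frac{1}{-866754 - 453275} = \frac{1}{-1320029} = - \frac{1}{1320029}$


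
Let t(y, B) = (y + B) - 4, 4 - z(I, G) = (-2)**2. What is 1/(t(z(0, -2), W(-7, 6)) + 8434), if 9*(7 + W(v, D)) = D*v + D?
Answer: 1/8419 ≈ 0.00011878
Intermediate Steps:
z(I, G) = 0 (z(I, G) = 4 - 1*(-2)**2 = 4 - 1*4 = 4 - 4 = 0)
W(v, D) = -7 + D/9 + D*v/9 (W(v, D) = -7 + (D*v + D)/9 = -7 + (D + D*v)/9 = -7 + (D/9 + D*v/9) = -7 + D/9 + D*v/9)
t(y, B) = -4 + B + y (t(y, B) = (B + y) - 4 = -4 + B + y)
1/(t(z(0, -2), W(-7, 6)) + 8434) = 1/((-4 + (-7 + (1/9)*6 + (1/9)*6*(-7)) + 0) + 8434) = 1/((-4 + (-7 + 2/3 - 14/3) + 0) + 8434) = 1/((-4 - 11 + 0) + 8434) = 1/(-15 + 8434) = 1/8419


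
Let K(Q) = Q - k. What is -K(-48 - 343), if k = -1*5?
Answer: 386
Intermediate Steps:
k = -5
K(Q) = 5 + Q (K(Q) = Q - 1*(-5) = Q + 5 = 5 + Q)
-K(-48 - 343) = -(5 + (-48 - 343)) = -(5 - 391) = -1*(-386) = 386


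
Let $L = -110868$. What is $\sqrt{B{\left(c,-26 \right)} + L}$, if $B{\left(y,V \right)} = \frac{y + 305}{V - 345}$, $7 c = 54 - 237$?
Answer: $\frac{2 i \sqrt{3815021461}}{371} \approx 332.97 i$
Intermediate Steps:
$c = - \frac{183}{7}$ ($c = \frac{54 - 237}{7} = \frac{1}{7} \left(-183\right) = - \frac{183}{7} \approx -26.143$)
$B{\left(y,V \right)} = \frac{305 + y}{-345 + V}$
$\sqrt{B{\left(c,-26 \right)} + L} = \sqrt{\frac{305 - \frac{183}{7}}{-345 - 26} - 110868} = \sqrt{\frac{1}{-371} \cdot \frac{1952}{7} - 110868} = \sqrt{\left(- \frac{1}{371}\right) \frac{1952}{7} - 110868} = \sqrt{- \frac{1952}{2597} - 110868} = \sqrt{- \frac{287926148}{2597}} = \frac{2 i \sqrt{3815021461}}{371}$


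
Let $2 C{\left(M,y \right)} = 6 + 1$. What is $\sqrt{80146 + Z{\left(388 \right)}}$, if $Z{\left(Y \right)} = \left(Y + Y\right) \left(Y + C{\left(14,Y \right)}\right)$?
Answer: $5 \sqrt{15358} \approx 619.64$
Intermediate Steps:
$C{\left(M,y \right)} = \frac{7}{2}$ ($C{\left(M,y \right)} = \frac{6 + 1}{2} = \frac{1}{2} \cdot 7 = \frac{7}{2}$)
$Z{\left(Y \right)} = 2 Y \left(\frac{7}{2} + Y\right)$ ($Z{\left(Y \right)} = \left(Y + Y\right) \left(Y + \frac{7}{2}\right) = 2 Y \left(\frac{7}{2} + Y\right)$)
$\sqrt{80146 + Z{\left(388 \right)}} = \sqrt{80146 + 388 \left(7 + 2 \cdot 388\right)} = \sqrt{80146 + 388 \left(7 + 776\right)} = \sqrt{80146 + 388 \cdot 783} = \sqrt{80146 + 303804} = \sqrt{383950} = 5 \sqrt{15358}$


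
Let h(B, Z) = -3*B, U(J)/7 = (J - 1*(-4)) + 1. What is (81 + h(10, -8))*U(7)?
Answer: 4284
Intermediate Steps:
U(J) = 35 + 7*J (U(J) = 7*((J - 1*(-4)) + 1) = 7*((J + 4) + 1) = 7*((4 + J) + 1) = 7*(5 + J) = 35 + 7*J)
(81 + h(10, -8))*U(7) = (81 - 3*10)*(35 + 7*7) = (81 - 30)*(35 + 49) = 51*84 = 4284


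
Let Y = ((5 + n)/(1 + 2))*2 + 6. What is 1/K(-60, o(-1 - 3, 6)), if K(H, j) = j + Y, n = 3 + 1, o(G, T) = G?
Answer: ⅛ ≈ 0.12500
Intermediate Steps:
n = 4
Y = 12 (Y = ((5 + 4)/(1 + 2))*2 + 6 = (9/3)*2 + 6 = (9*(⅓))*2 + 6 = 3*2 + 6 = 6 + 6 = 12)
K(H, j) = 12 + j (K(H, j) = j + 12 = 12 + j)
1/K(-60, o(-1 - 3, 6)) = 1/(12 + (-1 - 3)) = 1/(12 - 4) = 1/8 = ⅛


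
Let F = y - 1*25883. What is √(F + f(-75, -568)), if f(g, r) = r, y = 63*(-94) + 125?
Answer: 2*I*√8062 ≈ 179.58*I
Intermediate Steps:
y = -5797 (y = -5922 + 125 = -5797)
F = -31680 (F = -5797 - 1*25883 = -5797 - 25883 = -31680)
√(F + f(-75, -568)) = √(-31680 - 568) = √(-32248) = 2*I*√8062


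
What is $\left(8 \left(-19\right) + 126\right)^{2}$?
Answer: $676$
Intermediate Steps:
$\left(8 \left(-19\right) + 126\right)^{2} = \left(-152 + 126\right)^{2} = \left(-26\right)^{2} = 676$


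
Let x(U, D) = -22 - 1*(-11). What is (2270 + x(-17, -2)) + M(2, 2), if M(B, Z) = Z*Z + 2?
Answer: 2265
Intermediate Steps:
M(B, Z) = 2 + Z² (M(B, Z) = Z² + 2 = 2 + Z²)
x(U, D) = -11 (x(U, D) = -22 + 11 = -11)
(2270 + x(-17, -2)) + M(2, 2) = (2270 - 11) + (2 + 2²) = 2259 + (2 + 4) = 2259 + 6 = 2265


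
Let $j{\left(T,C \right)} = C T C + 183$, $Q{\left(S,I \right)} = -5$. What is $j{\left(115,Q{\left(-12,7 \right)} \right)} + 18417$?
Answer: $21475$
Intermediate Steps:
$j{\left(T,C \right)} = 183 + T C^{2}$ ($j{\left(T,C \right)} = T C^{2} + 183 = 183 + T C^{2}$)
$j{\left(115,Q{\left(-12,7 \right)} \right)} + 18417 = \left(183 + 115 \left(-5\right)^{2}\right) + 18417 = \left(183 + 115 \cdot 25\right) + 18417 = \left(183 + 2875\right) + 18417 = 3058 + 18417 = 21475$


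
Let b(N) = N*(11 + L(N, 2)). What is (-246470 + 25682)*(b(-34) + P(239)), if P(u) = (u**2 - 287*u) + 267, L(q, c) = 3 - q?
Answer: 2834255556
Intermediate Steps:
b(N) = N*(14 - N) (b(N) = N*(11 + (3 - N)) = N*(14 - N))
P(u) = 267 + u**2 - 287*u
(-246470 + 25682)*(b(-34) + P(239)) = (-246470 + 25682)*(-34*(14 - 1*(-34)) + (267 + 239**2 - 287*239)) = -220788*(-34*(14 + 34) + (267 + 57121 - 68593)) = -220788*(-34*48 - 11205) = -220788*(-1632 - 11205) = -220788*(-12837) = 2834255556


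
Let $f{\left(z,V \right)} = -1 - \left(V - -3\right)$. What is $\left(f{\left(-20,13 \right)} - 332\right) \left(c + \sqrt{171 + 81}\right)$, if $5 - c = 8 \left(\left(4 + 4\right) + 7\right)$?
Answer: $40135 - 2094 \sqrt{7} \approx 34595.0$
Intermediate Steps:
$f{\left(z,V \right)} = -4 - V$ ($f{\left(z,V \right)} = -1 - \left(V + 3\right) = -1 - \left(3 + V\right) = -4 - V$)
$c = -115$ ($c = 5 - 8 \left(\left(4 + 4\right) + 7\right) = 5 - 8 \left(8 + 7\right) = 5 - 8 \cdot 15 = 5 - 120 = -115$)
$\left(f{\left(-20,13 \right)} - 332\right) \left(c + \sqrt{171 + 81}\right) = \left(\left(-4 - 13\right) - 332\right) \left(-115 + \sqrt{171 + 81}\right) = \left(\left(-4 - 13\right) - 332\right) \left(-115 + \sqrt{252}\right) = \left(-17 - 332\right) \left(-115 + 6 \sqrt{7}\right) = - 349 \left(-115 + 6 \sqrt{7}\right) = 40135 - 2094 \sqrt{7}$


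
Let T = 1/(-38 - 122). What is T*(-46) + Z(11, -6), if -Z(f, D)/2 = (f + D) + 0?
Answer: -777/80 ≈ -9.7125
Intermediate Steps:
Z(f, D) = -2*D - 2*f (Z(f, D) = -2*((f + D) + 0) = -2*((D + f) + 0) = -2*(D + f) = -2*D - 2*f)
T = -1/160 (T = 1/(-160) = -1/160 ≈ -0.0062500)
T*(-46) + Z(11, -6) = -1/160*(-46) + (-2*(-6) - 2*11) = 23/80 + (12 - 22) = 23/80 - 10 = -777/80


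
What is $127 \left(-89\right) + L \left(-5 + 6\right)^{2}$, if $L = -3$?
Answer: $-11306$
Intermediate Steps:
$127 \left(-89\right) + L \left(-5 + 6\right)^{2} = 127 \left(-89\right) - 3 \left(-5 + 6\right)^{2} = -11303 - 3 \cdot 1^{2} = -11303 - 3 = -11306$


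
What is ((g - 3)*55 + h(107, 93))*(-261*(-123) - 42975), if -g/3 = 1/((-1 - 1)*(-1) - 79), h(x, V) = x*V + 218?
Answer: -761507496/7 ≈ -1.0879e+8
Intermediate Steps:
h(x, V) = 218 + V*x (h(x, V) = V*x + 218 = 218 + V*x)
g = 3/77 (g = -3/((-1 - 1)*(-1) - 79) = -3/(-2*(-1) - 79) = -3/(2 - 79) = -3/(-77) = -3*(-1/77) = 3/77 ≈ 0.038961)
((g - 3)*55 + h(107, 93))*(-261*(-123) - 42975) = ((3/77 - 3)*55 + (218 + 93*107))*(-261*(-123) - 42975) = (-228/77*55 + (218 + 9951))*(32103 - 42975) = (-1140/7 + 10169)*(-10872) = (70043/7)*(-10872) = -761507496/7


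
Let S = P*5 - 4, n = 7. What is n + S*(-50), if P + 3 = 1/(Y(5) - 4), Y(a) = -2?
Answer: 2996/3 ≈ 998.67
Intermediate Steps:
P = -19/6 (P = -3 + 1/(-2 - 4) = -3 + 1/(-6) = -3 - 1/6 = -19/6 ≈ -3.1667)
S = -119/6 (S = -19/6*5 - 4 = -95/6 - 4 = -119/6 ≈ -19.833)
n + S*(-50) = 7 - 119/6*(-50) = 7 + 2975/3 = 2996/3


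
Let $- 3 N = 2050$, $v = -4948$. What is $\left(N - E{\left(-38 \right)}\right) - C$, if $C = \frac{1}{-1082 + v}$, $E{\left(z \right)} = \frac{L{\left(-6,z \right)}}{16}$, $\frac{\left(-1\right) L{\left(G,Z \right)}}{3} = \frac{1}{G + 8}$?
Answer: $- \frac{65918939}{96480} \approx -683.24$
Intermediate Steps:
$L{\left(G,Z \right)} = - \frac{3}{8 + G}$ ($L{\left(G,Z \right)} = - \frac{3}{G + 8} = - \frac{3}{8 + G}$)
$N = - \frac{2050}{3}$ ($N = \left(- \frac{1}{3}\right) 2050 = - \frac{2050}{3} \approx -683.33$)
$E{\left(z \right)} = - \frac{3}{32}$ ($E{\left(z \right)} = \frac{\left(-3\right) \frac{1}{8 - 6}}{16} = - \frac{3}{2} \cdot \frac{1}{16} = \left(-3\right) \frac{1}{2} \cdot \frac{1}{16} = \left(- \frac{3}{2}\right) \frac{1}{16} = - \frac{3}{32}$)
$C = - \frac{1}{6030}$ ($C = \frac{1}{-1082 - 4948} = \frac{1}{-6030} = - \frac{1}{6030} \approx -0.00016584$)
$\left(N - E{\left(-38 \right)}\right) - C = \left(- \frac{2050}{3} - - \frac{3}{32}\right) - - \frac{1}{6030} = \left(- \frac{2050}{3} + \frac{3}{32}\right) + \frac{1}{6030} = - \frac{65591}{96} + \frac{1}{6030} = - \frac{65918939}{96480}$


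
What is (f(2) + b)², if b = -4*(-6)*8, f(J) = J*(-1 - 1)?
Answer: 35344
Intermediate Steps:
f(J) = -2*J (f(J) = J*(-2) = -2*J)
b = 192 (b = -(-24)*8 = -1*(-192) = 192)
(f(2) + b)² = (-2*2 + 192)² = (-4 + 192)² = 188² = 35344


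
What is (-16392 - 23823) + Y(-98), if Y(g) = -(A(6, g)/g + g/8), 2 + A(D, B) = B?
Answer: -7879939/196 ≈ -40204.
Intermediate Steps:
A(D, B) = -2 + B
Y(g) = -g/8 - (-2 + g)/g (Y(g) = -((-2 + g)/g + g/8) = -(g/8 + (-2 + g)/g) = -g/8 - (-2 + g)/g)
(-16392 - 23823) + Y(-98) = (-16392 - 23823) + (-1 + 2/(-98) - 1/8*(-98)) = -40215 + (-1 + 2*(-1/98) + 49/4) = -40215 + (-1 - 1/49 + 49/4) = -40215 + 2201/196 = -7879939/196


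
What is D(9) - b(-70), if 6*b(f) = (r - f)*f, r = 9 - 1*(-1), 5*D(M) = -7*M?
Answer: 13811/15 ≈ 920.73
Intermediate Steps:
D(M) = -7*M/5 (D(M) = (-7*M)/5 = -7*M/5)
r = 10 (r = 9 + 1 = 10)
b(f) = f*(10 - f)/6 (b(f) = ((10 - f)*f)/6 = (f*(10 - f))/6 = f*(10 - f)/6)
D(9) - b(-70) = -7/5*9 - (-70)*(10 - 1*(-70))/6 = -63/5 - (-70)*(10 + 70)/6 = -63/5 - (-70)*80/6 = -63/5 - 1*(-2800/3) = -63/5 + 2800/3 = 13811/15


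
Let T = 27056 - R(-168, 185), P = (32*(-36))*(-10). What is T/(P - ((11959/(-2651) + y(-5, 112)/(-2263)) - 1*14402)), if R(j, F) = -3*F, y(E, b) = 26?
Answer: 165644270143/155538731529 ≈ 1.0650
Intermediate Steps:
P = 11520 (P = -1152*(-10) = 11520)
T = 27611 (T = 27056 - (-3)*185 = 27056 - 1*(-555) = 27056 + 555 = 27611)
T/(P - ((11959/(-2651) + y(-5, 112)/(-2263)) - 1*14402)) = 27611/(11520 - ((11959/(-2651) + 26/(-2263)) - 1*14402)) = 27611/(11520 - ((11959*(-1/2651) + 26*(-1/2263)) - 14402)) = 27611/(11520 - ((-11959/2651 - 26/2263) - 14402)) = 27611/(11520 - (-27132143/5999213 - 14402)) = 27611/(11520 - 1*(-86427797769/5999213)) = 27611/(11520 + 86427797769/5999213) = 27611/(155538731529/5999213) = 27611*(5999213/155538731529) = 165644270143/155538731529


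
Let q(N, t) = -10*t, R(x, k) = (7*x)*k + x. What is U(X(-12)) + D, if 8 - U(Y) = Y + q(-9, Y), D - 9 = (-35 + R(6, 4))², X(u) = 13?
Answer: 19455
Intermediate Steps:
R(x, k) = x + 7*k*x (R(x, k) = 7*k*x + x = x + 7*k*x)
D = 19330 (D = 9 + (-35 + 6*(1 + 7*4))² = 9 + (-35 + 6*(1 + 28))² = 9 + (-35 + 6*29)² = 9 + (-35 + 174)² = 9 + 139² = 9 + 19321 = 19330)
U(Y) = 8 + 9*Y (U(Y) = 8 - (Y - 10*Y) = 8 - (-9)*Y = 8 + 9*Y)
U(X(-12)) + D = (8 + 9*13) + 19330 = (8 + 117) + 19330 = 125 + 19330 = 19455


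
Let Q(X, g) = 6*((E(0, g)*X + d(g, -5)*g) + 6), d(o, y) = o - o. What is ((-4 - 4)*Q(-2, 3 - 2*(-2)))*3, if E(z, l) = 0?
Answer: -864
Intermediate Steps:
d(o, y) = 0
Q(X, g) = 36 (Q(X, g) = 6*((0*X + 0*g) + 6) = 6*((0 + 0) + 6) = 6*(0 + 6) = 6*6 = 36)
((-4 - 4)*Q(-2, 3 - 2*(-2)))*3 = ((-4 - 4)*36)*3 = -8*36*3 = -288*3 = -864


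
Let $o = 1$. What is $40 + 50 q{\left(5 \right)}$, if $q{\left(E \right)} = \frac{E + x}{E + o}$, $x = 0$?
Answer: $\frac{245}{3} \approx 81.667$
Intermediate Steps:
$q{\left(E \right)} = \frac{E}{1 + E}$ ($q{\left(E \right)} = \frac{E + 0}{E + 1} = \frac{E}{1 + E}$)
$40 + 50 q{\left(5 \right)} = 40 + 50 \frac{5}{1 + 5} = 40 + 50 \cdot \frac{5}{6} = 40 + \frac{125}{3} = \frac{245}{3}$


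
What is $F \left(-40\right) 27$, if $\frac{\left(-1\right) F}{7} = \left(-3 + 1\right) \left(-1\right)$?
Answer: $15120$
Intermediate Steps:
$F = -14$ ($F = - 7 \left(-3 + 1\right) \left(-1\right) = - 7 \left(\left(-2\right) \left(-1\right)\right) = \left(-7\right) 2 = -14$)
$F \left(-40\right) 27 = \left(-14\right) \left(-40\right) 27 = 560 \cdot 27 = 15120$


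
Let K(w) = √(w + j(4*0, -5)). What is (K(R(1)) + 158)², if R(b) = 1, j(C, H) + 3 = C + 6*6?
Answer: (158 + √34)² ≈ 26841.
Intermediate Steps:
j(C, H) = 33 + C (j(C, H) = -3 + (C + 6*6) = -3 + (C + 36) = -3 + (36 + C) = 33 + C)
K(w) = √(33 + w) (K(w) = √(w + (33 + 4*0)) = √(w + (33 + 0)) = √(w + 33) = √(33 + w))
(K(R(1)) + 158)² = (√(33 + 1) + 158)² = (√34 + 158)² = (158 + √34)²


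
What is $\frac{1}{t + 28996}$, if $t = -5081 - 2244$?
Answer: $\frac{1}{21671} \approx 4.6145 \cdot 10^{-5}$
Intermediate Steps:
$t = -7325$ ($t = -5081 - 2244 = -7325$)
$\frac{1}{t + 28996} = \frac{1}{-7325 + 28996} = \frac{1}{21671}$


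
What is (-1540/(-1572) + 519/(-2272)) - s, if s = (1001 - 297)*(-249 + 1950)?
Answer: -1069245860831/892896 ≈ -1.1975e+6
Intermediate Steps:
s = 1197504 (s = 704*1701 = 1197504)
(-1540/(-1572) + 519/(-2272)) - s = (-1540/(-1572) + 519/(-2272)) - 1*1197504 = (-1540*(-1/1572) + 519*(-1/2272)) - 1197504 = (385/393 - 519/2272) - 1197504 = 670753/892896 - 1197504 = -1069245860831/892896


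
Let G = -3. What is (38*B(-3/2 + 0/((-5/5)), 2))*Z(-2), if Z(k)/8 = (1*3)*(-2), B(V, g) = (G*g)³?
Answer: 393984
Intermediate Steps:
B(V, g) = -27*g³ (B(V, g) = (-3*g)³ = -27*g³)
Z(k) = -48 (Z(k) = 8*((1*3)*(-2)) = 8*(3*(-2)) = 8*(-6) = -48)
(38*B(-3/2 + 0/((-5/5)), 2))*Z(-2) = (38*(-27*2³))*(-48) = (38*(-27*8))*(-48) = (38*(-216))*(-48) = -8208*(-48) = 393984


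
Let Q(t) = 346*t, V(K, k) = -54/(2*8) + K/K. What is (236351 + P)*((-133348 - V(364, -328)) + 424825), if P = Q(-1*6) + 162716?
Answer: 925717508485/8 ≈ 1.1571e+11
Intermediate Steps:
V(K, k) = -19/8 (V(K, k) = -54/16 + 1 = -54*1/16 + 1 = -27/8 + 1 = -19/8)
P = 160640 (P = 346*(-1*6) + 162716 = 346*(-6) + 162716 = -2076 + 162716 = 160640)
(236351 + P)*((-133348 - V(364, -328)) + 424825) = (236351 + 160640)*((-133348 - 1*(-19/8)) + 424825) = 396991*((-133348 + 19/8) + 424825) = 396991*(-1066765/8 + 424825) = 396991*(2331835/8) = 925717508485/8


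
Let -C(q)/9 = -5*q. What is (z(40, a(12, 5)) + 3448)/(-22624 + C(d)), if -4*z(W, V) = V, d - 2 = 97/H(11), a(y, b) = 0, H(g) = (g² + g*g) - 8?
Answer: -89648/585399 ≈ -0.15314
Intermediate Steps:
H(g) = -8 + 2*g² (H(g) = (g² + g²) - 8 = 2*g² - 8 = -8 + 2*g²)
d = 565/234 (d = 2 + 97/(-8 + 2*11²) = 2 + 97/(-8 + 2*121) = 2 + 97/(-8 + 242) = 2 + 97/234 = 565/234 ≈ 2.4145)
z(W, V) = -V/4
C(q) = 45*q (C(q) = -(-45)*q = 45*q)
(z(40, a(12, 5)) + 3448)/(-22624 + C(d)) = (-¼*0 + 3448)/(-22624 + 45*(565/234)) = (0 + 3448)/(-22624 + 2825/26) = 3448/(-585399/26) = 3448*(-26/585399) = -89648/585399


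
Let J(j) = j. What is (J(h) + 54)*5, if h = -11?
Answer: 215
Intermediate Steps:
(J(h) + 54)*5 = (-11 + 54)*5 = 43*5 = 215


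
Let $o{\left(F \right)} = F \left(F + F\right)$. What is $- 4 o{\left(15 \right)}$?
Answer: $-1800$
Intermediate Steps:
$o{\left(F \right)} = 2 F^{2}$ ($o{\left(F \right)} = F 2 F = 2 F^{2}$)
$- 4 o{\left(15 \right)} = - 4 \cdot 2 \cdot 15^{2} = - 4 \cdot 2 \cdot 225 = \left(-4\right) 450 = -1800$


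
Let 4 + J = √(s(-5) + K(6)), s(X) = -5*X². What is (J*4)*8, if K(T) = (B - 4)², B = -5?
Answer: -128 + 64*I*√11 ≈ -128.0 + 212.26*I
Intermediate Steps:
K(T) = 81 (K(T) = (-5 - 4)² = (-9)² = 81)
J = -4 + 2*I*√11 (J = -4 + √(-5*(-5)² + 81) = -4 + √(-5*25 + 81) = -4 + √(-125 + 81) = -4 + √(-44) = -4 + 2*I*√11 ≈ -4.0 + 6.6332*I)
(J*4)*8 = ((-4 + 2*I*√11)*4)*8 = (-16 + 8*I*√11)*8 = -128 + 64*I*√11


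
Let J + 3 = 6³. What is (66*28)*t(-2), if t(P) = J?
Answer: 393624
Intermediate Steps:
J = 213 (J = -3 + 6³ = -3 + 216 = 213)
t(P) = 213
(66*28)*t(-2) = (66*28)*213 = 1848*213 = 393624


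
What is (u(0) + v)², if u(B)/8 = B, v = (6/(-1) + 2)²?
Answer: 256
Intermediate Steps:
v = 16 (v = (6*(-1) + 2)² = (-6 + 2)² = (-4)² = 16)
u(B) = 8*B
(u(0) + v)² = (8*0 + 16)² = (0 + 16)² = 16² = 256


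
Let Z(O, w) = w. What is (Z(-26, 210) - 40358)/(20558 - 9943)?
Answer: -40148/10615 ≈ -3.7822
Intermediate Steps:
(Z(-26, 210) - 40358)/(20558 - 9943) = (210 - 40358)/(20558 - 9943) = -40148/10615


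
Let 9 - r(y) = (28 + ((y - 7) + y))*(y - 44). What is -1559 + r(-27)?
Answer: -3893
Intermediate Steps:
r(y) = 9 - (-44 + y)*(21 + 2*y) (r(y) = 9 - (28 + ((y - 7) + y))*(y - 44) = 9 - (28 + ((-7 + y) + y))*(-44 + y) = 9 - (28 + (-7 + 2*y))*(-44 + y) = 9 - (21 + 2*y)*(-44 + y) = 9 - (-44 + y)*(21 + 2*y))
-1559 + r(-27) = -1559 + (933 - 2*(-27)**2 + 67*(-27)) = -1559 + (933 - 2*729 - 1809) = -1559 + (933 - 1458 - 1809) = -1559 - 2334 = -3893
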